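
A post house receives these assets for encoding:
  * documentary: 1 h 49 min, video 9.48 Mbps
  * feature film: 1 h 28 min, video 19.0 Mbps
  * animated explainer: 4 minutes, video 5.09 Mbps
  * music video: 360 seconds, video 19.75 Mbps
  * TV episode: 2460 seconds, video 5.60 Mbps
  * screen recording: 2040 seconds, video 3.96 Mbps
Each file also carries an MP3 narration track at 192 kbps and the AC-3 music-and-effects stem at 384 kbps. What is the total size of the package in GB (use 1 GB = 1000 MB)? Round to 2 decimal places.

Audio total: 192 + 384 = 576 kbps = 0.576 Mbps.
documentary: 10.056 Mbps × 6540 s = 65766.2 Mb
feature film: 19.576 Mbps × 5280 s = 103361.3 Mb
animated explainer: 5.666 Mbps × 240 s = 1359.8 Mb
music video: 20.326 Mbps × 360 s = 7317.4 Mb
TV episode: 6.176 Mbps × 2460 s = 15193.0 Mb
screen recording: 4.536 Mbps × 2040 s = 9253.4 Mb
Total: 202251.1 Mb = 25281.4 MB.
= 25.28 GB.

25.28 GB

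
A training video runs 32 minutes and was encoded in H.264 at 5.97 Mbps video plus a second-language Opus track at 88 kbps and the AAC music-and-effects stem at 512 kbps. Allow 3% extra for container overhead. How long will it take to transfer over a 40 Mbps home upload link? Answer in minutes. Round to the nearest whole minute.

5 minutes

32 min = 1920 s
Audio total: 88 + 512 = 600 kbps = 0.600 Mbps.
Total bitrate: 6.570 Mbps.
File: 6.570 Mbps × 1920 s = 12614.4 Mb.
With 3% container overhead: ×1.03. → 12992.8 Mb.
At 40 Mbps: 12992.8 / 40 = 324.8 s ≈ 5.41 minutes.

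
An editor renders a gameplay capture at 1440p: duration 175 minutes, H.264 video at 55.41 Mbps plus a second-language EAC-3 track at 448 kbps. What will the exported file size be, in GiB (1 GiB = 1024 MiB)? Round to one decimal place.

68.3 GiB

175 min = 10500 s
Audio: 448 kbps = 0.448 Mbps.
Total bitrate: 55.41 + 0.448 = 55.858 Mbps.
Stream data: 55.858 Mbps × 10500 s = 586509.0 Mb.
586,509 Mb = 73,313,625,000 bytes ÷ 1,073,741,824 = 68.28 GiB.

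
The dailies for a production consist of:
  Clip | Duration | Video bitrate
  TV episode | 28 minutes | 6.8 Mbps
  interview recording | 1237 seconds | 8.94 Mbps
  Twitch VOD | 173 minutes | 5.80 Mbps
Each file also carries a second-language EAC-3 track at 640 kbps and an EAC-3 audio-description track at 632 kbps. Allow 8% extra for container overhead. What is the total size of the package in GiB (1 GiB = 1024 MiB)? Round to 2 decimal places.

Audio total: 640 + 632 = 1272 kbps = 1.272 Mbps.
TV episode: 8.072 Mbps × 1680 s × 1.08 = 14645.8 Mb
interview recording: 10.212 Mbps × 1237 s × 1.08 = 13642.8 Mb
Twitch VOD: 7.072 Mbps × 10380 s × 1.08 = 79279.9 Mb
Total: 107568.6 Mb = 13446.1 MB.
= 12.52 GiB.

12.52 GiB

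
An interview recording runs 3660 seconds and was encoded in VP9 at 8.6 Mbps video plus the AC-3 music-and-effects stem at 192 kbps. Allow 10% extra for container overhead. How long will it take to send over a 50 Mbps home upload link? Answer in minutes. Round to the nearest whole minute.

Audio: 192 kbps = 0.192 Mbps.
Total bitrate: 8.792 Mbps.
File: 8.792 Mbps × 3660 s = 32178.7 Mb.
With 10% container overhead: ×1.10. → 35396.6 Mb.
At 50 Mbps: 35396.6 / 50 = 707.9 s ≈ 11.8 minutes.

12 minutes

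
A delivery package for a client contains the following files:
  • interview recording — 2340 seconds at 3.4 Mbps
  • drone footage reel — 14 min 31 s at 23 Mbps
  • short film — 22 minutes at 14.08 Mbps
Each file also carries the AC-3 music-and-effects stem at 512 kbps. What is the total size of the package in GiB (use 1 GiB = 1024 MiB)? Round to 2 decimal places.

Audio: 512 kbps = 0.512 Mbps.
interview recording: 3.912 Mbps × 2340 s = 9154.1 Mb
drone footage reel: 23.512 Mbps × 871 s = 20479.0 Mb
short film: 14.592 Mbps × 1320 s = 19261.4 Mb
Total: 48894.5 Mb = 6111.8 MB.
= 5.692 GiB.

5.69 GiB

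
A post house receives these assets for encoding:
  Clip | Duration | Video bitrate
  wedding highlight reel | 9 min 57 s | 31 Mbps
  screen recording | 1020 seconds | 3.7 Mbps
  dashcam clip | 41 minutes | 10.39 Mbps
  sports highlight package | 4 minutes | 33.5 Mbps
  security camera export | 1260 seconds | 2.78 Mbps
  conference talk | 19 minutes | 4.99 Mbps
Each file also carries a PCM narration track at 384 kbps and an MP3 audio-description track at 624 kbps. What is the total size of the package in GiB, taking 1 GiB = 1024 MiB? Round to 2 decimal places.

Audio total: 384 + 624 = 1008 kbps = 1.008 Mbps.
wedding highlight reel: 32.008 Mbps × 597 s = 19108.8 Mb
screen recording: 4.708 Mbps × 1020 s = 4802.2 Mb
dashcam clip: 11.398 Mbps × 2460 s = 28039.1 Mb
sports highlight package: 34.508 Mbps × 240 s = 8281.9 Mb
security camera export: 3.788 Mbps × 1260 s = 4772.9 Mb
conference talk: 5.998 Mbps × 1140 s = 6837.7 Mb
Total: 71842.5 Mb = 8980.3 MB.
= 8.364 GiB.

8.36 GiB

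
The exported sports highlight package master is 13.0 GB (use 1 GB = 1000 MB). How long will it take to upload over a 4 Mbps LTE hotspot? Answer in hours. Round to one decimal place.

7.2 hours

File: 13.0 GB = 104000.0 Mb.
At 4 Mbps: 104000.0 / 4 = 26000.0 s ≈ 7.22 hours.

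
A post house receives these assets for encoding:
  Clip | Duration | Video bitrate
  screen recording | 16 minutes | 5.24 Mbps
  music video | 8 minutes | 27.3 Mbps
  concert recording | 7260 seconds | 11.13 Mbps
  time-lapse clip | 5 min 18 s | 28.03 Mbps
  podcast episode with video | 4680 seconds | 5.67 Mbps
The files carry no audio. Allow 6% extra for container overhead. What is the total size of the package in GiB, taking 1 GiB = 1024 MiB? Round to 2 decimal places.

16.58 GiB

screen recording: 5.240 Mbps × 960 s × 1.06 = 5332.2 Mb
music video: 27.300 Mbps × 480 s × 1.06 = 13890.2 Mb
concert recording: 11.130 Mbps × 7260 s × 1.06 = 85652.0 Mb
time-lapse clip: 28.030 Mbps × 318 s × 1.06 = 9448.4 Mb
podcast episode with video: 5.670 Mbps × 4680 s × 1.06 = 28127.7 Mb
Total: 142450.6 Mb = 17806.3 MB.
= 16.58 GiB.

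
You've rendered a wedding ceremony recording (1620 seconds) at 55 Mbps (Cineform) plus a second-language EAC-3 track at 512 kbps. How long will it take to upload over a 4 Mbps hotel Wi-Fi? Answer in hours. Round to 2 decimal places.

Audio: 512 kbps = 0.512 Mbps.
Total bitrate: 55.512 Mbps.
File: 55.512 Mbps × 1620 s = 89929.4 Mb.
At 4 Mbps: 89929.4 / 4 = 22482.4 s ≈ 6.25 hours.

6.25 hours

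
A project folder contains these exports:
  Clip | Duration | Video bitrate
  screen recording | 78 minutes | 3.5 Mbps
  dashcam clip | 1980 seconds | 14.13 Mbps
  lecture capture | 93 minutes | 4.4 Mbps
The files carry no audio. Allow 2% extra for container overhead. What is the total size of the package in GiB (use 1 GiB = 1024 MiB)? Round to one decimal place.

screen recording: 3.500 Mbps × 4680 s × 1.02 = 16707.6 Mb
dashcam clip: 14.130 Mbps × 1980 s × 1.02 = 28536.9 Mb
lecture capture: 4.400 Mbps × 5580 s × 1.02 = 25043.0 Mb
Total: 70287.6 Mb = 8785.9 MB.
= 8.183 GiB.

8.2 GiB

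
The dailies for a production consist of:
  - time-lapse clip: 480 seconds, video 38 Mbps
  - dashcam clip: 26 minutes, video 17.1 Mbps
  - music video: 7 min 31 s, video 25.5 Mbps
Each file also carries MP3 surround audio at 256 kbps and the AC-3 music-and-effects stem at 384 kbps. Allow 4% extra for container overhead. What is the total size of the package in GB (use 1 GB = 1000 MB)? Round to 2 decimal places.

Audio total: 256 + 384 = 640 kbps = 0.640 Mbps.
time-lapse clip: 38.640 Mbps × 480 s × 1.04 = 19289.1 Mb
dashcam clip: 17.740 Mbps × 1560 s × 1.04 = 28781.4 Mb
music video: 26.140 Mbps × 451 s × 1.04 = 12260.7 Mb
Total: 60331.2 Mb = 7541.4 MB.
= 7.541 GB.

7.54 GB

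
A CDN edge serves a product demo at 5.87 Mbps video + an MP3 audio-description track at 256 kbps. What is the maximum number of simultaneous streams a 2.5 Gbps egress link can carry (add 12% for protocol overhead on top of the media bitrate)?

364

Audio: 256 kbps = 0.256 Mbps.
Per-viewer media rate: 6.126 Mbps.
On the wire with 12% overhead: 6.861 Mbps.
2.5 Gbps = 2,500 Mbps; 2,500 / 6.861 = 364.37 → 364 viewers.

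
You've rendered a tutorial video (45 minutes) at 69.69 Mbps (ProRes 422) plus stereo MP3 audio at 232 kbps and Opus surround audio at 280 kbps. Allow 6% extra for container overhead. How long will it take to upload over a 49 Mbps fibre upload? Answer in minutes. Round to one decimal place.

45 min = 2700 s
Audio total: 232 + 280 = 512 kbps = 0.512 Mbps.
Total bitrate: 70.202 Mbps.
File: 70.202 Mbps × 2700 s = 189545.4 Mb.
With 6% container overhead: ×1.06. → 200918.1 Mb.
At 49 Mbps: 200918.1 / 49 = 4100.4 s ≈ 68.3 minutes.

68.3 minutes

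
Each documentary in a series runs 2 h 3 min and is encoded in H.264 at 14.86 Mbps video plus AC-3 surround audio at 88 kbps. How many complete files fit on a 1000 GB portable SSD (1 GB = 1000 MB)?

72

2 h 3 min = 123 min = 7380 s
Audio: 88 kbps = 0.088 Mbps.
Total bitrate: 14.948 Mbps.
Per item: 14.948 Mbps × 7380 s = 110,316 Mb = 13,790 MB.
Capacity: 1000 GB = 8,000,000 Mb; 72.52 items → 72 complete.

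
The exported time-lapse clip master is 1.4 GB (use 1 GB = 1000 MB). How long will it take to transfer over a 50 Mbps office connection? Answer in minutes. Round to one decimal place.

3.7 minutes

File: 1.4 GB = 11200.0 Mb.
At 50 Mbps: 11200.0 / 50 = 224.0 s ≈ 3.73 minutes.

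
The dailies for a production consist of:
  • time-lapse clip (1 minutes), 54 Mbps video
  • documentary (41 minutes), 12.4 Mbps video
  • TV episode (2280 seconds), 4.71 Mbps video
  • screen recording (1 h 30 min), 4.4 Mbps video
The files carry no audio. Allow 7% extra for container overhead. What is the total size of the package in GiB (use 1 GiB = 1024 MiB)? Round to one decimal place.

time-lapse clip: 54.000 Mbps × 60 s × 1.07 = 3466.8 Mb
documentary: 12.400 Mbps × 2460 s × 1.07 = 32639.3 Mb
TV episode: 4.710 Mbps × 2280 s × 1.07 = 11490.5 Mb
screen recording: 4.400 Mbps × 5400 s × 1.07 = 25423.2 Mb
Total: 73019.8 Mb = 9127.5 MB.
= 8.501 GiB.

8.5 GiB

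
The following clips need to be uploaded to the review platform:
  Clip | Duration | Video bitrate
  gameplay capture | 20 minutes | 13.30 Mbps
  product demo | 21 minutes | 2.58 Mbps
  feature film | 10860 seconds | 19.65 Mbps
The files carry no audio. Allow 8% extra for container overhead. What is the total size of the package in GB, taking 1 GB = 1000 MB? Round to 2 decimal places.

gameplay capture: 13.300 Mbps × 1200 s × 1.08 = 17236.8 Mb
product demo: 2.580 Mbps × 1260 s × 1.08 = 3510.9 Mb
feature film: 19.650 Mbps × 10860 s × 1.08 = 230470.9 Mb
Total: 251218.6 Mb = 31402.3 MB.
= 31.40 GB.

31.40 GB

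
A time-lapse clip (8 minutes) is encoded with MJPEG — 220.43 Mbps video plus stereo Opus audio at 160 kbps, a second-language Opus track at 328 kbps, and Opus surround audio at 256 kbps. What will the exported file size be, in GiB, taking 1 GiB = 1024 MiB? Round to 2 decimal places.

8 min = 480 s
Audio total: 160 + 328 + 256 = 744 kbps = 0.744 Mbps.
Total bitrate: 220.43 + 0.744 = 221.174 Mbps.
Stream data: 221.174 Mbps × 480 s = 106163.5 Mb.
106,164 Mb = 13,270,440,000 bytes ÷ 1,073,741,824 = 12.36 GiB.

12.36 GiB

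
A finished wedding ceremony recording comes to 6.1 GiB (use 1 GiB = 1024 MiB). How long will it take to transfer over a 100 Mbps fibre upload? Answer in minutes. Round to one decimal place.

8.7 minutes

File: 6.1 GiB = 52398.6 Mb.
At 100 Mbps: 52398.6 / 100 = 524.0 s ≈ 8.73 minutes.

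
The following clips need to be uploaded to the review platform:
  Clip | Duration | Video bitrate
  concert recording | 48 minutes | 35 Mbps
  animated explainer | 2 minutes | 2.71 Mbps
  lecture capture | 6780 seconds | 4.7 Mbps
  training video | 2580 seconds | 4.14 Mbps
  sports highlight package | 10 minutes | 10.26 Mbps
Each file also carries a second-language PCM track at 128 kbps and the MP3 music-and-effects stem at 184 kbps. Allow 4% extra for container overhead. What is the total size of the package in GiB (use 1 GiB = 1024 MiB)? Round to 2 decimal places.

Audio total: 128 + 184 = 312 kbps = 0.312 Mbps.
concert recording: 35.312 Mbps × 2880 s × 1.04 = 105766.5 Mb
animated explainer: 3.022 Mbps × 120 s × 1.04 = 377.1 Mb
lecture capture: 5.012 Mbps × 6780 s × 1.04 = 35340.6 Mb
training video: 4.452 Mbps × 2580 s × 1.04 = 11945.6 Mb
sports highlight package: 10.572 Mbps × 600 s × 1.04 = 6596.9 Mb
Total: 160026.8 Mb = 20003.3 MB.
= 18.63 GiB.

18.63 GiB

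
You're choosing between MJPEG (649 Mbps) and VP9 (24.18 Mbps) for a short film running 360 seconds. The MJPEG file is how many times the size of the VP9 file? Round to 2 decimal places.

MJPEG: 649.000 Mbps × 360 s = 233640.0 Mb = 27.199 GiB.
VP9: 24.180 Mbps × 360 s = 8704.8 Mb = 1.013 GiB.
Ratio: 27.199 / 1.013 = 26.840.

26.84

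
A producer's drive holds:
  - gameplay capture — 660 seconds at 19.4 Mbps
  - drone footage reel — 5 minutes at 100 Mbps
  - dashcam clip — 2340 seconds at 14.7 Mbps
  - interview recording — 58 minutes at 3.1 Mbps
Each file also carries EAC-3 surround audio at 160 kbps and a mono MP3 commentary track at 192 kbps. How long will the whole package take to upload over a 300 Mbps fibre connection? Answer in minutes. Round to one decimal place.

Audio total: 160 + 192 = 352 kbps = 0.352 Mbps.
gameplay capture: 19.752 Mbps × 660 s = 13036.3 Mb
drone footage reel: 100.352 Mbps × 300 s = 30105.6 Mb
dashcam clip: 15.052 Mbps × 2340 s = 35221.7 Mb
interview recording: 3.452 Mbps × 3480 s = 12013.0 Mb
Total: 90376.6 Mb = 11297.1 MB.
At 300 Mbps: 90376.6 / 300 = 301 s ≈ 5.02 minutes.

5.0 minutes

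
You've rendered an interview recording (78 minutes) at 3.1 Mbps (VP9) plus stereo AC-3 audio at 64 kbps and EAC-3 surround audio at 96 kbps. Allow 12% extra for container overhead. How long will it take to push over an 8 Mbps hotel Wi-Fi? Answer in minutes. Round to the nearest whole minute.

36 minutes

78 min = 4680 s
Audio total: 64 + 96 = 160 kbps = 0.160 Mbps.
Total bitrate: 3.260 Mbps.
File: 3.260 Mbps × 4680 s = 15256.8 Mb.
With 12% container overhead: ×1.12. → 17087.6 Mb.
At 8 Mbps: 17087.6 / 8 = 2136.0 s ≈ 35.6 minutes.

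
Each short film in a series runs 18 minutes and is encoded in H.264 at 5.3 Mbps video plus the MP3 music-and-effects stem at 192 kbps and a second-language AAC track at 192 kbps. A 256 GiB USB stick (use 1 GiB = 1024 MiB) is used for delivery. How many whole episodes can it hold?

358

18 min = 1080 s
Audio total: 192 + 192 = 384 kbps = 0.384 Mbps.
Total bitrate: 5.684 Mbps.
Per item: 5.684 Mbps × 1080 s = 6,139 Mb = 767.3 MB.
Capacity: 256 GiB = 2,199,023 Mb; 358.22 items → 358 complete.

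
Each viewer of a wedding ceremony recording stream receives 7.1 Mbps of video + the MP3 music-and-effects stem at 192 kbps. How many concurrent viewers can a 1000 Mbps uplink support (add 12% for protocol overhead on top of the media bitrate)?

122

Audio: 192 kbps = 0.192 Mbps.
Per-viewer media rate: 7.292 Mbps.
On the wire with 12% overhead: 8.167 Mbps.
1000 Mbps = 1,000 Mbps; 1,000 / 8.167 = 122.44 → 122 viewers.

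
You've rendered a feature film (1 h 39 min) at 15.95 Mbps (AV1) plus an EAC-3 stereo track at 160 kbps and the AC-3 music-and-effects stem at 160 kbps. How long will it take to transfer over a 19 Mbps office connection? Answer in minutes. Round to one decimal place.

84.8 minutes

1 h 39 min = 99 min = 5940 s
Audio total: 160 + 160 = 320 kbps = 0.320 Mbps.
Total bitrate: 16.270 Mbps.
File: 16.270 Mbps × 5940 s = 96643.8 Mb.
At 19 Mbps: 96643.8 / 19 = 5086.5 s ≈ 84.8 minutes.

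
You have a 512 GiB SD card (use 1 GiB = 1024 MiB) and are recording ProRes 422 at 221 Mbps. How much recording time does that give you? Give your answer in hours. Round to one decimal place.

Capacity: 512 GiB = 4,398,047 Mb.
Recording time: 4,398,047 / 221.000 = 19,901 s ≈ 5.53 hours.

5.5 hours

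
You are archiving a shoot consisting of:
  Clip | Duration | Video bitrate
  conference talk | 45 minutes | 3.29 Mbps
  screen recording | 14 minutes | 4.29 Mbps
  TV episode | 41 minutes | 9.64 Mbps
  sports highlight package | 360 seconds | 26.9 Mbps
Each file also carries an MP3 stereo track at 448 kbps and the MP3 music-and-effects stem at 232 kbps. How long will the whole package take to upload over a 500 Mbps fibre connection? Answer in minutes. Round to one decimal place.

Audio total: 448 + 232 = 680 kbps = 0.680 Mbps.
conference talk: 3.970 Mbps × 2700 s = 10719.0 Mb
screen recording: 4.970 Mbps × 840 s = 4174.8 Mb
TV episode: 10.320 Mbps × 2460 s = 25387.2 Mb
sports highlight package: 27.580 Mbps × 360 s = 9928.8 Mb
Total: 50209.8 Mb = 6276.2 MB.
At 500 Mbps: 50209.8 / 500 = 100 s ≈ 1.67 minutes.

1.7 minutes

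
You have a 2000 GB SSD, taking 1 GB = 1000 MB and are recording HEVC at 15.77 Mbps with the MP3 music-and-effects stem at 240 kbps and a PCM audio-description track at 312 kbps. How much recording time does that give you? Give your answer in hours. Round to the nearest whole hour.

272 hours

Audio total: 240 + 312 = 552 kbps = 0.552 Mbps.
Total bitrate: 15.77 + 0.552 = 16.322 Mbps.
Capacity: 2000 GB = 16,000,000 Mb.
Recording time: 16,000,000 / 16.322 = 980,272 s ≈ 272 hours.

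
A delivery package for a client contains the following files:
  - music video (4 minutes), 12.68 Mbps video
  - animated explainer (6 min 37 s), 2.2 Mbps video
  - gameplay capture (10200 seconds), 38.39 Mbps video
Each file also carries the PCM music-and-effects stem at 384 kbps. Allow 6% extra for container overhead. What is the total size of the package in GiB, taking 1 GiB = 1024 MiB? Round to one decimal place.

Audio: 384 kbps = 0.384 Mbps.
music video: 13.064 Mbps × 240 s × 1.06 = 3323.5 Mb
animated explainer: 2.584 Mbps × 397 s × 1.06 = 1087.4 Mb
gameplay capture: 38.774 Mbps × 10200 s × 1.06 = 419224.5 Mb
Total: 423635.4 Mb = 52954.4 MB.
= 49.32 GiB.

49.3 GiB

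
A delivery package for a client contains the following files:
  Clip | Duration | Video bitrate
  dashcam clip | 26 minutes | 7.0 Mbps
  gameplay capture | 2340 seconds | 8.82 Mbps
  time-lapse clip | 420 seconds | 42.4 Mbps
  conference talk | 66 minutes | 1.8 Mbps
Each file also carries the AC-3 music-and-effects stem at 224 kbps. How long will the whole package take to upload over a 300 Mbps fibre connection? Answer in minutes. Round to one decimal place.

3.2 minutes

Audio: 224 kbps = 0.224 Mbps.
dashcam clip: 7.224 Mbps × 1560 s = 11269.4 Mb
gameplay capture: 9.044 Mbps × 2340 s = 21163.0 Mb
time-lapse clip: 42.624 Mbps × 420 s = 17902.1 Mb
conference talk: 2.024 Mbps × 3960 s = 8015.0 Mb
Total: 58349.5 Mb = 7293.7 MB.
At 300 Mbps: 58349.5 / 300 = 194 s ≈ 3.24 minutes.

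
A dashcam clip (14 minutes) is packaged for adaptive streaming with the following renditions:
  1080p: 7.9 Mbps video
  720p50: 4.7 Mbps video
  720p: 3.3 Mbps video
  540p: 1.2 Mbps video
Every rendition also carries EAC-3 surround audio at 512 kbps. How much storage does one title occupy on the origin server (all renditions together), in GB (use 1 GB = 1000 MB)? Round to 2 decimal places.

14 min = 840 s
Audio: 512 kbps = 0.512 Mbps.
Sum of rendition bitrates: (7.9+0.512) + (4.7+0.512) + (3.3+0.512) + (1.2+0.512) = 19.148 Mbps.
× 840 s = 16,084 Mb = 2,011 MB = 2.011 GB.

2.01 GB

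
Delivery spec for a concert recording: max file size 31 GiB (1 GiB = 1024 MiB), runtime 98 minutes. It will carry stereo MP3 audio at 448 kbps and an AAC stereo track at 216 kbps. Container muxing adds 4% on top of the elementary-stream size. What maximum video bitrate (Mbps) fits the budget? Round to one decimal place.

42.9 Mbps

Budget: 31 GiB = 266288.0 Mb.
Stream payload after overhead: 266288.0 / 1.04 = 256046.1 Mb.
98 min = 5880 s
Total bitrate budget: 256046.1 Mb / 5880 s = 43.545 Mbps.
Audio total: 448 + 216 = 664 kbps = 0.664 Mbps.
Video: 43.545 − 0.664 = 42.881 Mbps.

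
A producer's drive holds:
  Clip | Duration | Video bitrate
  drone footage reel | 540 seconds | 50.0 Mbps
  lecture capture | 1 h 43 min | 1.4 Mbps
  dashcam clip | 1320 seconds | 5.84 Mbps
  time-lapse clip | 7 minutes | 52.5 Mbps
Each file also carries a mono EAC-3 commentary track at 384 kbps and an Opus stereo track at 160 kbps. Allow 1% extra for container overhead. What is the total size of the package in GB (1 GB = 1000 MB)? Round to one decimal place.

Audio total: 384 + 160 = 544 kbps = 0.544 Mbps.
drone footage reel: 50.544 Mbps × 540 s × 1.01 = 27566.7 Mb
lecture capture: 1.944 Mbps × 6180 s × 1.01 = 12134.1 Mb
dashcam clip: 6.384 Mbps × 1320 s × 1.01 = 8511.1 Mb
time-lapse clip: 53.044 Mbps × 420 s × 1.01 = 22501.3 Mb
Total: 70713.2 Mb = 8839.1 MB.
= 8.839 GB.

8.8 GB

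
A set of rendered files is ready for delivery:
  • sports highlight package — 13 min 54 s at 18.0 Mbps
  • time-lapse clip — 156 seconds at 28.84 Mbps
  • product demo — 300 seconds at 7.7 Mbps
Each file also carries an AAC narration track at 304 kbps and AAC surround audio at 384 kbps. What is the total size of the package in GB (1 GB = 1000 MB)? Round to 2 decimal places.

2.84 GB

Audio total: 304 + 384 = 688 kbps = 0.688 Mbps.
sports highlight package: 18.688 Mbps × 834 s = 15585.8 Mb
time-lapse clip: 29.528 Mbps × 156 s = 4606.4 Mb
product demo: 8.388 Mbps × 300 s = 2516.4 Mb
Total: 22708.6 Mb = 2838.6 MB.
= 2.839 GB.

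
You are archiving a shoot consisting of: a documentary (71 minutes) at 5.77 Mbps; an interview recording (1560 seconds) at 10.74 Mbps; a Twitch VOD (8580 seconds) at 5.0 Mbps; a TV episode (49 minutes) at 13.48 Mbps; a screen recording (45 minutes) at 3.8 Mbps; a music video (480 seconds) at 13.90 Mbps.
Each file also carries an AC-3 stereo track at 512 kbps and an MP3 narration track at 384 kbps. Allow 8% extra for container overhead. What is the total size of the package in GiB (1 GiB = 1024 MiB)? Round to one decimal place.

20.0 GiB

Audio total: 512 + 384 = 896 kbps = 0.896 Mbps.
documentary: 6.666 Mbps × 4260 s × 1.08 = 30668.9 Mb
interview recording: 11.636 Mbps × 1560 s × 1.08 = 19604.3 Mb
Twitch VOD: 5.896 Mbps × 8580 s × 1.08 = 54634.7 Mb
TV episode: 14.376 Mbps × 2940 s × 1.08 = 45646.7 Mb
screen recording: 4.696 Mbps × 2700 s × 1.08 = 13693.5 Mb
music video: 14.796 Mbps × 480 s × 1.08 = 7670.2 Mb
Total: 171918.4 Mb = 21489.8 MB.
= 20.01 GiB.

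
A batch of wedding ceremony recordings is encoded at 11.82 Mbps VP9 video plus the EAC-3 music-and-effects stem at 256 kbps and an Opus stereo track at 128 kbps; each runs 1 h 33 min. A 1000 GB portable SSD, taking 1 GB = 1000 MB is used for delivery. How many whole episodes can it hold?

1 h 33 min = 93 min = 5580 s
Audio total: 256 + 128 = 384 kbps = 0.384 Mbps.
Total bitrate: 12.204 Mbps.
Per item: 12.204 Mbps × 5580 s = 68,098 Mb = 8,512 MB.
Capacity: 1000 GB = 8,000,000 Mb; 117.48 items → 117 complete.

117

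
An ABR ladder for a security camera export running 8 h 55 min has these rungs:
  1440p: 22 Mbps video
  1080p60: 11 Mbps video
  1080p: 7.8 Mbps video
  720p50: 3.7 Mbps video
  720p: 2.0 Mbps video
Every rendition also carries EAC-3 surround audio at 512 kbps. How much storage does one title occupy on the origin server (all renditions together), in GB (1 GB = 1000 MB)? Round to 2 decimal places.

8 h 55 min = 535 min = 32100 s
Audio: 512 kbps = 0.512 Mbps.
Sum of rendition bitrates: (22+0.512) + (11+0.512) + (7.8+0.512) + (3.7+0.512) + (2.0+0.512) = 49.060 Mbps.
× 32100 s = 1,574,826 Mb = 196,853 MB = 196.9 GB.

196.85 GB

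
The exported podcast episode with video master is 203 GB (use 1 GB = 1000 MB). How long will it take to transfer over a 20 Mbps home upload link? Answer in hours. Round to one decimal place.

22.6 hours

File: 203 GB = 1624000.0 Mb.
At 20 Mbps: 1624000.0 / 20 = 81200.0 s ≈ 22.6 hours.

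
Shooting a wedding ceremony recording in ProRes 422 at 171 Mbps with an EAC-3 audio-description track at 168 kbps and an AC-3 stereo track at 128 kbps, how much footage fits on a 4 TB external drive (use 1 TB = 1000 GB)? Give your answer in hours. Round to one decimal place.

51.9 hours

Audio total: 168 + 128 = 296 kbps = 0.296 Mbps.
Total bitrate: 171 + 0.296 = 171.296 Mbps.
Capacity: 4 TB = 32,000,000 Mb.
Recording time: 32,000,000 / 171.296 = 186,811 s ≈ 51.9 hours.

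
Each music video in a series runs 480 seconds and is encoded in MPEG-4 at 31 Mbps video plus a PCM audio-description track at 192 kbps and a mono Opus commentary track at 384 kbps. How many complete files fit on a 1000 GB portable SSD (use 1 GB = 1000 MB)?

527

Audio total: 192 + 384 = 576 kbps = 0.576 Mbps.
Total bitrate: 31.576 Mbps.
Per item: 31.576 Mbps × 480 s = 15,156 Mb = 1,895 MB.
Capacity: 1000 GB = 8,000,000 Mb; 527.83 items → 527 complete.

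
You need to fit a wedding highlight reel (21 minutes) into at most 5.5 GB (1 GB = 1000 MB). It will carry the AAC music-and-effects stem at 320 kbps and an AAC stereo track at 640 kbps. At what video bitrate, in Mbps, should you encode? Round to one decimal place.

Budget: 5.5 GB = 44000.0 Mb.
21 min = 1260 s
Total bitrate budget: 44000.0 Mb / 1260 s = 34.921 Mbps.
Audio total: 320 + 640 = 960 kbps = 0.960 Mbps.
Video: 34.921 − 0.960 = 33.961 Mbps.

34.0 Mbps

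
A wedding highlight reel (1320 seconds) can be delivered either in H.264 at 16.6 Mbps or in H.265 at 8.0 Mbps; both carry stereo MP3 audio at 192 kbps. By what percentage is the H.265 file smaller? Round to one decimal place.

51.2%

Audio: 192 kbps = 0.192 Mbps.
H.264: 16.792 Mbps × 1320 s = 22165.4 Mb = 2.580 GiB.
H.265: 8.192 Mbps × 1320 s = 10813.4 Mb = 1.259 GiB.
Reduction: (1 − 1.259/2.580) × 100 = 51.21%.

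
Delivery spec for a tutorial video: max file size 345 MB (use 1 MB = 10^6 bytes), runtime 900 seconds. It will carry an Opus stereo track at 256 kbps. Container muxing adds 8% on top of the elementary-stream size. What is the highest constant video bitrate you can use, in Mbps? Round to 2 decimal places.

Budget: 345 MB = 2760.0 Mb.
Stream payload after overhead: 2760.0 / 1.08 = 2555.6 Mb.
Total bitrate budget: 2555.6 Mb / 900 s = 2.840 Mbps.
Audio: 256 kbps = 0.256 Mbps.
Video: 2.840 − 0.256 = 2.584 Mbps.

2.58 Mbps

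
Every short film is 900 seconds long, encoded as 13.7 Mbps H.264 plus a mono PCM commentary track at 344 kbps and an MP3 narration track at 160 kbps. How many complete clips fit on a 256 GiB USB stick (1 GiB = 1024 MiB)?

Audio total: 344 + 160 = 504 kbps = 0.504 Mbps.
Total bitrate: 14.204 Mbps.
Per item: 14.204 Mbps × 900 s = 12,784 Mb = 1,598 MB.
Capacity: 256 GiB = 2,199,023 Mb; 172.02 items → 172 complete.

172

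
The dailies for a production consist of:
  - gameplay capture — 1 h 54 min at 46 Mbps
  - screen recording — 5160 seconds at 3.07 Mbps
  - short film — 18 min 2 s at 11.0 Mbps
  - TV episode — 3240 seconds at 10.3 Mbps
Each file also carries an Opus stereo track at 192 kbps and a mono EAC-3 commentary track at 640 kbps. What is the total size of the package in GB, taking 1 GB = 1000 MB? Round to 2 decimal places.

48.67 GB

Audio total: 192 + 640 = 832 kbps = 0.832 Mbps.
gameplay capture: 46.832 Mbps × 6840 s = 320330.9 Mb
screen recording: 3.902 Mbps × 5160 s = 20134.3 Mb
short film: 11.832 Mbps × 1082 s = 12802.2 Mb
TV episode: 11.132 Mbps × 3240 s = 36067.7 Mb
Total: 389335.1 Mb = 48666.9 MB.
= 48.67 GB.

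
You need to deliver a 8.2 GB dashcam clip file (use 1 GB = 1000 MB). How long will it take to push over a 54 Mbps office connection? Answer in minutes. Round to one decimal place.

File: 8.2 GB = 65600.0 Mb.
At 54 Mbps: 65600.0 / 54 = 1214.8 s ≈ 20.2 minutes.

20.2 minutes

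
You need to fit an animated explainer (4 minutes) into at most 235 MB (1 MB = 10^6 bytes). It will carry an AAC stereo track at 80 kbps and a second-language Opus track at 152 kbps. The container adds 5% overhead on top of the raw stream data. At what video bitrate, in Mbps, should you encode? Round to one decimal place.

Budget: 235 MB = 1880.0 Mb.
Stream payload after overhead: 1880.0 / 1.05 = 1790.5 Mb.
4 min = 240 s
Total bitrate budget: 1790.5 Mb / 240 s = 7.460 Mbps.
Audio total: 80 + 152 = 232 kbps = 0.232 Mbps.
Video: 7.460 − 0.232 = 7.228 Mbps.

7.2 Mbps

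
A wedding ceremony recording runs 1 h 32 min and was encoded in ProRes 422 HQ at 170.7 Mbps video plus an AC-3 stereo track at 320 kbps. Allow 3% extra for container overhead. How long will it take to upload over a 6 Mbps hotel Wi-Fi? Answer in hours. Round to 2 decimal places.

1 h 32 min = 92 min = 5520 s
Audio: 320 kbps = 0.320 Mbps.
Total bitrate: 171.020 Mbps.
File: 171.020 Mbps × 5520 s = 944030.4 Mb.
With 3% container overhead: ×1.03. → 972351.3 Mb.
At 6 Mbps: 972351.3 / 6 = 162058.6 s ≈ 45 hours.

45.02 hours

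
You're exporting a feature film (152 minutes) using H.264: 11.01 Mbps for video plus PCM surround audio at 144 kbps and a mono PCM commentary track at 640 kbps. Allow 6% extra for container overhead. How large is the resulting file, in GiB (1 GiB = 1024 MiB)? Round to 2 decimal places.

152 min = 9120 s
Audio total: 144 + 640 = 784 kbps = 0.784 Mbps.
Total bitrate: 11.01 + 0.784 = 11.794 Mbps.
Stream data: 11.794 Mbps × 9120 s = 107561.3 Mb.
With 6% container overhead: ×1.06.
114,015 Mb = 14,251,869,600 bytes ÷ 1,073,741,824 = 13.27 GiB.

13.27 GiB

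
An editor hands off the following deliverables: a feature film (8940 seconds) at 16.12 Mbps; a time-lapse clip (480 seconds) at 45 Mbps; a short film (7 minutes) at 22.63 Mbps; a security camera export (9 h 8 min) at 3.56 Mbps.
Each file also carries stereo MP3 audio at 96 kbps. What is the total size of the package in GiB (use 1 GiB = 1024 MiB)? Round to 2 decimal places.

Audio: 96 kbps = 0.096 Mbps.
feature film: 16.216 Mbps × 8940 s = 144971.0 Mb
time-lapse clip: 45.096 Mbps × 480 s = 21646.1 Mb
short film: 22.726 Mbps × 420 s = 9544.9 Mb
security camera export: 3.656 Mbps × 32880 s = 120209.3 Mb
Total: 296371.3 Mb = 37046.4 MB.
= 34.50 GiB.

34.50 GiB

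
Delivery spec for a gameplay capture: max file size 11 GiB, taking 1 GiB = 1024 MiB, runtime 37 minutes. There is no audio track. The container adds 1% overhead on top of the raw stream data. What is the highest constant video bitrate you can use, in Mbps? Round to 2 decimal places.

Budget: 11 GiB = 94489.3 Mb.
Stream payload after overhead: 94489.3 / 1.01 = 93553.7 Mb.
37 min = 2220 s
Total bitrate budget: 93553.7 Mb / 2220 s = 42.141 Mbps.

42.14 Mbps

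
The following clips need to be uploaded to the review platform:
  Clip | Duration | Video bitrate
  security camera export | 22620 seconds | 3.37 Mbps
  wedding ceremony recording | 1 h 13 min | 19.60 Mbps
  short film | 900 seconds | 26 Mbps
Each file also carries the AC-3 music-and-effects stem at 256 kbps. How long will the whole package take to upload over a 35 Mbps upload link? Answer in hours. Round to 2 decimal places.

Audio: 256 kbps = 0.256 Mbps.
security camera export: 3.626 Mbps × 22620 s = 82020.1 Mb
wedding ceremony recording: 19.856 Mbps × 4380 s = 86969.3 Mb
short film: 26.256 Mbps × 900 s = 23630.4 Mb
Total: 192619.8 Mb = 24077.5 MB.
At 35 Mbps: 192619.8 / 35 = 5503 s ≈ 1.53 hours.

1.53 hours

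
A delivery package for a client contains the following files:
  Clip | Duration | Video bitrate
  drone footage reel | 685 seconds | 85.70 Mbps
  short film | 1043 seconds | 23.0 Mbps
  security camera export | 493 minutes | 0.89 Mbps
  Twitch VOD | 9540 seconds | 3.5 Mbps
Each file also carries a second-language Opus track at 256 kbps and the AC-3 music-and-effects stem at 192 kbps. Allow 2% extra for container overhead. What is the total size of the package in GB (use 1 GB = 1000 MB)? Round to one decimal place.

20.5 GB

Audio total: 256 + 192 = 448 kbps = 0.448 Mbps.
drone footage reel: 86.148 Mbps × 685 s × 1.02 = 60191.6 Mb
short film: 23.448 Mbps × 1043 s × 1.02 = 24945.4 Mb
security camera export: 1.338 Mbps × 29580 s × 1.02 = 40369.6 Mb
Twitch VOD: 3.948 Mbps × 9540 s × 1.02 = 38417.2 Mb
Total: 163923.8 Mb = 20490.5 MB.
= 20.49 GB.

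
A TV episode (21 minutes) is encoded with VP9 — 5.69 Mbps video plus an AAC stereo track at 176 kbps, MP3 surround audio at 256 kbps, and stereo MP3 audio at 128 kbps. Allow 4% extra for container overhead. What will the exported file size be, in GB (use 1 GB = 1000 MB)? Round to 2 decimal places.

1.02 GB

21 min = 1260 s
Audio total: 176 + 256 + 128 = 560 kbps = 0.560 Mbps.
Total bitrate: 5.69 + 0.560 = 6.250 Mbps.
Stream data: 6.250 Mbps × 1260 s = 7875.0 Mb.
With 4% container overhead: ×1.04.
8,190 Mb ÷ 8 = 1,024 MB → 1.024 GB.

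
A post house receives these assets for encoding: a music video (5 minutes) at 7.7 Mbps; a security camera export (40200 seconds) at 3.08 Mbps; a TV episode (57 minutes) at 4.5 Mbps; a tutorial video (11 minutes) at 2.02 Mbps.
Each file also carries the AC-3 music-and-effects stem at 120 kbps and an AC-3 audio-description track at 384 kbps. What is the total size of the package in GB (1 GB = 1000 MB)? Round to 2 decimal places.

20.66 GB

Audio total: 120 + 384 = 504 kbps = 0.504 Mbps.
music video: 8.204 Mbps × 300 s = 2461.2 Mb
security camera export: 3.584 Mbps × 40200 s = 144076.8 Mb
TV episode: 5.004 Mbps × 3420 s = 17113.7 Mb
tutorial video: 2.524 Mbps × 660 s = 1665.8 Mb
Total: 165317.5 Mb = 20664.7 MB.
= 20.66 GB.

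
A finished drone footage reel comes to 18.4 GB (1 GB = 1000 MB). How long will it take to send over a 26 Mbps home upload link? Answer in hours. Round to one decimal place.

File: 18.4 GB = 147200.0 Mb.
At 26 Mbps: 147200.0 / 26 = 5661.5 s ≈ 1.57 hours.

1.6 hours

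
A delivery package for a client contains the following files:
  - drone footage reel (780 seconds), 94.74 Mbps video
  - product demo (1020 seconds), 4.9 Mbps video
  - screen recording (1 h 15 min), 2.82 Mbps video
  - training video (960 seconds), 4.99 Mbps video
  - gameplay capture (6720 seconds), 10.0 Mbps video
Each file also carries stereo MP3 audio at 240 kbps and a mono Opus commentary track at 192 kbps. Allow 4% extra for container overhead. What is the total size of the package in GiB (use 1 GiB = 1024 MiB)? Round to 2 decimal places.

Audio total: 240 + 192 = 432 kbps = 0.432 Mbps.
drone footage reel: 95.172 Mbps × 780 s × 1.04 = 77203.5 Mb
product demo: 5.332 Mbps × 1020 s × 1.04 = 5656.2 Mb
screen recording: 3.252 Mbps × 4500 s × 1.04 = 15219.4 Mb
training video: 5.422 Mbps × 960 s × 1.04 = 5413.3 Mb
gameplay capture: 10.432 Mbps × 6720 s × 1.04 = 72907.2 Mb
Total: 176399.6 Mb = 22049.9 MB.
= 20.54 GiB.

20.54 GiB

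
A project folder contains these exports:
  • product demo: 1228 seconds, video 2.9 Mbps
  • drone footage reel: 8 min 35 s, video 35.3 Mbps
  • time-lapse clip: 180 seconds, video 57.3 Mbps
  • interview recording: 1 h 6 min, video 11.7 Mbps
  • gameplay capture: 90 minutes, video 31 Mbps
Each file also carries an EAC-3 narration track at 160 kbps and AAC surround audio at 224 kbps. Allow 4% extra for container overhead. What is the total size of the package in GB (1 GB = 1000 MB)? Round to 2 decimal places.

Audio total: 160 + 224 = 384 kbps = 0.384 Mbps.
product demo: 3.284 Mbps × 1228 s × 1.04 = 4194.1 Mb
drone footage reel: 35.684 Mbps × 515 s × 1.04 = 19112.4 Mb
time-lapse clip: 57.684 Mbps × 180 s × 1.04 = 10798.4 Mb
interview recording: 12.084 Mbps × 3960 s × 1.04 = 49766.7 Mb
gameplay capture: 31.384 Mbps × 5400 s × 1.04 = 176252.5 Mb
Total: 260124.1 Mb = 32515.5 MB.
= 32.52 GB.

32.52 GB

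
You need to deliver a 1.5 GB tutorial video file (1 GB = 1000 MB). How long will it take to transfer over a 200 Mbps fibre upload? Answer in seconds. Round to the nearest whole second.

60 seconds

File: 1.5 GB = 12000.0 Mb.
At 200 Mbps: 12000.0 / 200 = 60.0 s ≈ 60 seconds.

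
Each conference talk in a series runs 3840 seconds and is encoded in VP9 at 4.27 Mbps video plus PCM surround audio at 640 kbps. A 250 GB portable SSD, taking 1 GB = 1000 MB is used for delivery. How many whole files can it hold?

106

Audio: 640 kbps = 0.640 Mbps.
Total bitrate: 4.910 Mbps.
Per item: 4.910 Mbps × 3840 s = 18,854 Mb = 2,357 MB.
Capacity: 250 GB = 2,000,000 Mb; 106.08 items → 106 complete.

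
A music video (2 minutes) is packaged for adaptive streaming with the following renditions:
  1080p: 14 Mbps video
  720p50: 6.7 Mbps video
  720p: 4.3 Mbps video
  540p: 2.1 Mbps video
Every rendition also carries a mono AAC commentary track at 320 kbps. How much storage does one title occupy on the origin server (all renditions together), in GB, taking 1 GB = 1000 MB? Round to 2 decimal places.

2 min = 120 s
Audio: 320 kbps = 0.320 Mbps.
Sum of rendition bitrates: (14+0.320) + (6.7+0.320) + (4.3+0.320) + (2.1+0.320) = 28.380 Mbps.
× 120 s = 3,406 Mb = 425.7 MB = 0.4257 GB.

0.43 GB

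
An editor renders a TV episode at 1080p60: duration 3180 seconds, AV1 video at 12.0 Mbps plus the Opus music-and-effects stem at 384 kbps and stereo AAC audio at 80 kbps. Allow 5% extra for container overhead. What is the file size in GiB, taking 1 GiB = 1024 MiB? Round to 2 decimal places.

4.84 GiB

Audio total: 384 + 80 = 464 kbps = 0.464 Mbps.
Total bitrate: 12.0 + 0.464 = 12.464 Mbps.
Stream data: 12.464 Mbps × 3180 s = 39635.5 Mb.
With 5% container overhead: ×1.05.
41,617 Mb = 5,202,162,000 bytes ÷ 1,073,741,824 = 4.845 GiB.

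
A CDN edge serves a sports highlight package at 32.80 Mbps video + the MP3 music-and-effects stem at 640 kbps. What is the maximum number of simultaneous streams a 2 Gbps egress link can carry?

59

Audio: 640 kbps = 0.640 Mbps.
Per-viewer media rate: 33.440 Mbps.
2 Gbps = 2,000 Mbps; 2,000 / 33.440 = 59.81 → 59 viewers.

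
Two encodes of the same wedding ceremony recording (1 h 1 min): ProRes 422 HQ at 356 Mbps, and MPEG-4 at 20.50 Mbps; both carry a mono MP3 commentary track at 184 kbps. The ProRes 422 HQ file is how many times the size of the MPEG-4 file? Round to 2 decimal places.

1 h 1 min = 61 min = 3660 s
Audio: 184 kbps = 0.184 Mbps.
ProRes 422 HQ: 356.184 Mbps × 3660 s = 1303633.4 Mb = 151.763 GiB.
MPEG-4: 20.684 Mbps × 3660 s = 75703.4 Mb = 8.813 GiB.
Ratio: 151.763 / 8.813 = 17.220.

17.22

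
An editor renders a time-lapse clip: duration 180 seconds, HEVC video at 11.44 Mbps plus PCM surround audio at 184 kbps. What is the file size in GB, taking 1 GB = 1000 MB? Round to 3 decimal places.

Audio: 184 kbps = 0.184 Mbps.
Total bitrate: 11.44 + 0.184 = 11.624 Mbps.
Stream data: 11.624 Mbps × 180 s = 2092.3 Mb.
2,092 Mb ÷ 8 = 261.5 MB → 0.2615 GB.

0.262 GB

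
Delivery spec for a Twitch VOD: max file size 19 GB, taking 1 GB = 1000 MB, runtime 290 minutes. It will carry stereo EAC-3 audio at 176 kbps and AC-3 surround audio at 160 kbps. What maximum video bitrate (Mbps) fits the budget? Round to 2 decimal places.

8.40 Mbps

Budget: 19 GB = 152000.0 Mb.
290 min = 17400 s
Total bitrate budget: 152000.0 Mb / 17400 s = 8.736 Mbps.
Audio total: 176 + 160 = 336 kbps = 0.336 Mbps.
Video: 8.736 − 0.336 = 8.400 Mbps.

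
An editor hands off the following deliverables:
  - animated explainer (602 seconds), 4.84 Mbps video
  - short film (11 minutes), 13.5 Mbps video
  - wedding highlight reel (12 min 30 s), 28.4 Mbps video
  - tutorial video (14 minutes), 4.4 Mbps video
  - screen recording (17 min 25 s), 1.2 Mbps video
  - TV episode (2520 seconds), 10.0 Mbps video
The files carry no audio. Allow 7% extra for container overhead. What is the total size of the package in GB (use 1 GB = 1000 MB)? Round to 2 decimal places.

animated explainer: 4.840 Mbps × 602 s × 1.07 = 3117.6 Mb
short film: 13.500 Mbps × 660 s × 1.07 = 9533.7 Mb
wedding highlight reel: 28.400 Mbps × 750 s × 1.07 = 22791.0 Mb
tutorial video: 4.400 Mbps × 840 s × 1.07 = 3954.7 Mb
screen recording: 1.200 Mbps × 1045 s × 1.07 = 1341.8 Mb
TV episode: 10.000 Mbps × 2520 s × 1.07 = 26964.0 Mb
Total: 67702.8 Mb = 8462.9 MB.
= 8.463 GB.

8.46 GB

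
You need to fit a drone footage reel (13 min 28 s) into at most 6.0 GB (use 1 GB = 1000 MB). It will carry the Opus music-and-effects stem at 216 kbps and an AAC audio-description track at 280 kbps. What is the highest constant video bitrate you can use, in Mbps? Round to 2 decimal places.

Budget: 6.0 GB = 48000.0 Mb.
13 min 28 s = 808 s
Total bitrate budget: 48000.0 Mb / 808 s = 59.406 Mbps.
Audio total: 216 + 280 = 496 kbps = 0.496 Mbps.
Video: 59.406 − 0.496 = 58.910 Mbps.

58.91 Mbps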